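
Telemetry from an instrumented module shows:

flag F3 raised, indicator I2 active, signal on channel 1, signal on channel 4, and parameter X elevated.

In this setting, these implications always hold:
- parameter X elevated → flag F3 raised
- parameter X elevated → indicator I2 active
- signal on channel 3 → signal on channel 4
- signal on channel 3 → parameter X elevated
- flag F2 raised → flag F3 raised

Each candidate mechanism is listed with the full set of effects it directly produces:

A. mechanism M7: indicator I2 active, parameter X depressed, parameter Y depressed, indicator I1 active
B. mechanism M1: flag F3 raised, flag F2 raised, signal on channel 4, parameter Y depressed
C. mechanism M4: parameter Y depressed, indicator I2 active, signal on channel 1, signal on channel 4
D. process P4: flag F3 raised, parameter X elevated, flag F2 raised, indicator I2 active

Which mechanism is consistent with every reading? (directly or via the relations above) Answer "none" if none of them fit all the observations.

Testing each hypothesis:
(A) mechanism M7 — flag F3 raised miss; indicator I2 active match; signal on channel 1 miss; signal on channel 4 miss; parameter X elevated miss
(B) mechanism M1 — flag F3 raised match; indicator I2 active miss; signal on channel 1 miss; signal on channel 4 match; parameter X elevated miss
(C) mechanism M4 — does not account for flag F3 raised, parameter X elevated
(D) process P4 — does not account for signal on channel 1, signal on channel 4
No candidate is consistent with all observations.

none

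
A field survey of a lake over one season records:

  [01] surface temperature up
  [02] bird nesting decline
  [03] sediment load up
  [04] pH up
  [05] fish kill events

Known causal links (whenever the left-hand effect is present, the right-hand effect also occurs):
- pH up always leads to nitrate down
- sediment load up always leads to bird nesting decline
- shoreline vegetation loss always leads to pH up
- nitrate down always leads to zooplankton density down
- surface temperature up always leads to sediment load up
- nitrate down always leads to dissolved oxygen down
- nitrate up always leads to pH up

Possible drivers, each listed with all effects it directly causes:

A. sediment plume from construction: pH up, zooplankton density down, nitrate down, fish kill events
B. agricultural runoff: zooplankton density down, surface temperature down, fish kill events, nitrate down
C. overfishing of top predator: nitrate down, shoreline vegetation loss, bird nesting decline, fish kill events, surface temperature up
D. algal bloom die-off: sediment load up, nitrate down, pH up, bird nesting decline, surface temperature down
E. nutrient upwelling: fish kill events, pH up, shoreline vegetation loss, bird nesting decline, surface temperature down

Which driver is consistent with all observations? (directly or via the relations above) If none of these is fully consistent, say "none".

C

Per-candidate check:
(A) sediment plume from construction — surface temperature up ✗; bird nesting decline ✗; sediment load up ✗; pH up ✓; fish kill events ✓
(B) agricultural runoff — fails on surface temperature up, bird nesting decline, sediment load up, pH up (predicts surface temperature down, not surface temperature up)
(C) overfishing of top predator — surface temperature up ✓; bird nesting decline ✓; sediment load up ✓ (via surface temperature up → sediment load up); pH up ✓ (via shoreline vegetation loss → pH up); fish kill events ✓
(D) algal bloom die-off — fails on surface temperature up, fish kill events (predicts surface temperature down, not surface temperature up)
(E) nutrient upwelling — surface temperature up ✗; bird nesting decline ✓; sediment load up ✗; pH up ✓; fish kill events ✓
(C) is the only candidate with no mismatches.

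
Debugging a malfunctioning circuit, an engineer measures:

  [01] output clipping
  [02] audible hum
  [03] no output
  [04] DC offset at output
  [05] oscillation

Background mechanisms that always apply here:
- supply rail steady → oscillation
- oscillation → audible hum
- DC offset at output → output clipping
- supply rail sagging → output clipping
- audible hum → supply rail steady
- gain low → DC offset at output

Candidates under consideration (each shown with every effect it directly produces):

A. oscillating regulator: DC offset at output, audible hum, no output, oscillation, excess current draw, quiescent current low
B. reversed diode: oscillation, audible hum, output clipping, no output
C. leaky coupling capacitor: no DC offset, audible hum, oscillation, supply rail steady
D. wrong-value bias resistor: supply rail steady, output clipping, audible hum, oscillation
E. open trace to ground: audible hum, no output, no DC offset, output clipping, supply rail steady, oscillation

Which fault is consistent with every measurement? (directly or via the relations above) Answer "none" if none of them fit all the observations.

Checking each candidate against the observations:
(A) oscillating regulator — accounts for every observation (output clipping via DC offset at output → output clipping)
(B) reversed diode — output clipping +; audible hum +; no output +; DC offset at output -; oscillation +
(C) leaky coupling capacitor — output clipping -; audible hum +; no output -; DC offset at output -; oscillation +
(D) wrong-value bias resistor — does not account for no output, DC offset at output
(E) open trace to ground — output clipping +; audible hum +; no output +; DC offset at output -; oscillation +
Only (A) is consistent with every observation.

A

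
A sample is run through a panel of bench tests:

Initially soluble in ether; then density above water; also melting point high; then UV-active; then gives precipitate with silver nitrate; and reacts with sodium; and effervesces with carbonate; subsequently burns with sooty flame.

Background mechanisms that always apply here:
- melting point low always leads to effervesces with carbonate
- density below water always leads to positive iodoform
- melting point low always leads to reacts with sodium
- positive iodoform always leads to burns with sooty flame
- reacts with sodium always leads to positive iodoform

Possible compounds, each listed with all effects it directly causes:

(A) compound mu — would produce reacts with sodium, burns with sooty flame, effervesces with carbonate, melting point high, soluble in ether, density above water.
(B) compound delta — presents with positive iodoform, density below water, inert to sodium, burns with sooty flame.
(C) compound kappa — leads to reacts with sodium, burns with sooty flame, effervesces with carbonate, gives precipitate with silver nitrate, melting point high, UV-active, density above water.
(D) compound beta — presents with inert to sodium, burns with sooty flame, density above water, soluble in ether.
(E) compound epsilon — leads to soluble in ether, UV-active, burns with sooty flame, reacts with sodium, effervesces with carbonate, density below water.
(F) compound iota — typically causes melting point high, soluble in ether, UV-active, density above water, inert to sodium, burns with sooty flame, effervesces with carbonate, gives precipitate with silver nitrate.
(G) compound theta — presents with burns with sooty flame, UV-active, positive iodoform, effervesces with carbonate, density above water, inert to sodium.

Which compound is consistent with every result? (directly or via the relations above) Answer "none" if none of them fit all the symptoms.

none

Testing each hypothesis:
(A) compound mu — soluble in ether yes; density above water yes; melting point high yes; UV-active NO; gives precipitate with silver nitrate NO; reacts with sodium yes; effervesces with carbonate yes; burns with sooty flame yes
(B) compound delta — fails on soluble in ether, density above water, melting point high, UV-active, gives precipitate with silver nitrate, reacts with sodium, effervesces with carbonate (predicts density below water, not density above water; predicts inert to sodium, not reacts with sodium)
(C) compound kappa — soluble in ether NO; density above water yes; melting point high yes; UV-active yes; gives precipitate with silver nitrate yes; reacts with sodium yes; effervesces with carbonate yes; burns with sooty flame yes
(D) compound beta — soluble in ether yes; density above water yes; melting point high NO; UV-active NO; gives precipitate with silver nitrate NO; reacts with sodium NO; effervesces with carbonate NO; burns with sooty flame yes
(E) compound epsilon — fails on density above water, melting point high, gives precipitate with silver nitrate (predicts density below water, not density above water)
(F) compound iota — soluble in ether yes; density above water yes; melting point high yes; UV-active yes; gives precipitate with silver nitrate yes; reacts with sodium NO; effervesces with carbonate yes; burns with sooty flame yes
(G) compound theta — fails on soluble in ether, melting point high, gives precipitate with silver nitrate, reacts with sodium (predicts inert to sodium, not reacts with sodium)
Every candidate fails on at least one observation.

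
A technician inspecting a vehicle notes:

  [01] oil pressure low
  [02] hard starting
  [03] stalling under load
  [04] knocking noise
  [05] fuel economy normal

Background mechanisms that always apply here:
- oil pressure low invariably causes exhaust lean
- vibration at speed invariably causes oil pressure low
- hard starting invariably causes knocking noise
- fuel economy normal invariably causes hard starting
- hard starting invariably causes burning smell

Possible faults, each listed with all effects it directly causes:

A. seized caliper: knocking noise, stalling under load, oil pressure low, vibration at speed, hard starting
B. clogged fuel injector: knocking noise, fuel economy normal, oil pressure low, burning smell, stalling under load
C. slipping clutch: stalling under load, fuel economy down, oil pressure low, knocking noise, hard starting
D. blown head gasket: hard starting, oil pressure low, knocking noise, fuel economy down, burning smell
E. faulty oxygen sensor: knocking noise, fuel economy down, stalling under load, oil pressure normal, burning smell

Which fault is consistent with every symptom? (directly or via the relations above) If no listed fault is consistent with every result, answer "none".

For each candidate, compare predicted effects to what was observed:
(A) seized caliper — oil pressure low match; hard starting match; stalling under load match; knocking noise match; fuel economy normal miss
(B) clogged fuel injector — oil pressure low match; hard starting match (through fuel economy normal → hard starting); stalling under load match; knocking noise match; fuel economy normal match
(C) slipping clutch — fails on fuel economy normal (predicts fuel economy down, not fuel economy normal)
(D) blown head gasket — fails on stalling under load, fuel economy normal (predicts fuel economy down, not fuel economy normal)
(E) faulty oxygen sensor — fails on oil pressure low, hard starting, fuel economy normal (predicts oil pressure normal, not oil pressure low; predicts fuel economy down, not fuel economy normal)
(B) is the only candidate with no mismatches.

B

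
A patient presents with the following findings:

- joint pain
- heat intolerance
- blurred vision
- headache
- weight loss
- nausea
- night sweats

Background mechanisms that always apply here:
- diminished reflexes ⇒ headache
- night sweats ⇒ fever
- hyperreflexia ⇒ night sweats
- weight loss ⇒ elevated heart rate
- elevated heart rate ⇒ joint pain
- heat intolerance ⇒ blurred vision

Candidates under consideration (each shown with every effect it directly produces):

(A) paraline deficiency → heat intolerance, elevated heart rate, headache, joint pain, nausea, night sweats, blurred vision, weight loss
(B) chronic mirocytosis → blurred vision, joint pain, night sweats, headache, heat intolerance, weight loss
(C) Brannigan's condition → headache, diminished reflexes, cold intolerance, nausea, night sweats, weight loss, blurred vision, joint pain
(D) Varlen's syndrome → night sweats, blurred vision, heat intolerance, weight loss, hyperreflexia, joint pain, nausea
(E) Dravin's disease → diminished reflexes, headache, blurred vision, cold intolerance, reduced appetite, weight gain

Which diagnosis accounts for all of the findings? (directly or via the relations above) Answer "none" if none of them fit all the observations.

A

Checking each candidate against the observations:
(A) paraline deficiency — joint pain +; heat intolerance +; blurred vision +; headache +; weight loss +; nausea +; night sweats +
(B) chronic mirocytosis — joint pain +; heat intolerance +; blurred vision +; headache +; weight loss +; nausea -; night sweats +
(C) Brannigan's condition — joint pain +; heat intolerance -; blurred vision +; headache +; weight loss +; nausea +; night sweats +
(D) Varlen's syndrome — does not account for headache
(E) Dravin's disease — fails on joint pain, heat intolerance, weight loss, nausea, night sweats (predicts cold intolerance, not heat intolerance; predicts weight gain, not weight loss)
Only (A) is consistent with every observation.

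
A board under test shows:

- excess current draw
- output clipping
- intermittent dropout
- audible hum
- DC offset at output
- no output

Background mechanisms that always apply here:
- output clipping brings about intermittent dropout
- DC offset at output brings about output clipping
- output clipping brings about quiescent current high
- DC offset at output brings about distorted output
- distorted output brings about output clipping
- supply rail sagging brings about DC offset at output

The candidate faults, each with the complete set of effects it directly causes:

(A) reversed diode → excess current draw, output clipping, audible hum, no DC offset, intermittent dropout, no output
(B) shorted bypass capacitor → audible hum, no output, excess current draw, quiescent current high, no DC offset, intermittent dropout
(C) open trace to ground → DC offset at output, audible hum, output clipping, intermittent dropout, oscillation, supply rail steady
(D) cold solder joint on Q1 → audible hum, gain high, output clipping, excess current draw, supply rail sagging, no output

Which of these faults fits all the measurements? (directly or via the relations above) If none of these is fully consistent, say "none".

Per-candidate check:
(A) reversed diode — excess current draw ✓; output clipping ✓; intermittent dropout ✓; audible hum ✓; DC offset at output ✗; no output ✓
(B) shorted bypass capacitor — excess current draw ✓; output clipping ✗; intermittent dropout ✓; audible hum ✓; DC offset at output ✗; no output ✓
(C) open trace to ground — excess current draw ✗; output clipping ✓; intermittent dropout ✓; audible hum ✓; DC offset at output ✓; no output ✗
(D) cold solder joint on Q1 — excess current draw ✓; output clipping ✓; intermittent dropout ✓ (via output clipping → intermittent dropout); audible hum ✓; DC offset at output ✓ (via supply rail sagging → DC offset at output); no output ✓
Only (D) is consistent with every observation.

D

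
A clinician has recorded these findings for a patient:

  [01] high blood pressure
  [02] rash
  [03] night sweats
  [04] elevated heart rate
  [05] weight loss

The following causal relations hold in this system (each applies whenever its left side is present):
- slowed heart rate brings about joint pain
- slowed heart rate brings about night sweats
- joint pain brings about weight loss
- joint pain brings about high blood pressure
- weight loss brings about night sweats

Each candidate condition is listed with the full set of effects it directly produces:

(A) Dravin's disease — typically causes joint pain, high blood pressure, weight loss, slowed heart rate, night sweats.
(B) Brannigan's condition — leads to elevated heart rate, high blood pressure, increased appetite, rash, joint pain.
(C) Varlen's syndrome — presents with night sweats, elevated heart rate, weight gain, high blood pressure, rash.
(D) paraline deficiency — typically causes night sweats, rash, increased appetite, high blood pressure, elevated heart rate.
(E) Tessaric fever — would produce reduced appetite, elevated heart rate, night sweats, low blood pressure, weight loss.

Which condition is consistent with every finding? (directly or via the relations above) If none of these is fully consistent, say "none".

Checking each candidate against the observations:
(A) Dravin's disease — fails on rash, elevated heart rate (predicts slowed heart rate, not elevated heart rate)
(B) Brannigan's condition — accounts for every observation (night sweats via joint pain → weight loss → night sweats)
(C) Varlen's syndrome — high blood pressure +; rash +; night sweats +; elevated heart rate +; weight loss -
(D) paraline deficiency — does not account for weight loss
(E) Tessaric fever — fails on high blood pressure, rash (predicts low blood pressure, not high blood pressure)
Only (B) is consistent with every observation.

B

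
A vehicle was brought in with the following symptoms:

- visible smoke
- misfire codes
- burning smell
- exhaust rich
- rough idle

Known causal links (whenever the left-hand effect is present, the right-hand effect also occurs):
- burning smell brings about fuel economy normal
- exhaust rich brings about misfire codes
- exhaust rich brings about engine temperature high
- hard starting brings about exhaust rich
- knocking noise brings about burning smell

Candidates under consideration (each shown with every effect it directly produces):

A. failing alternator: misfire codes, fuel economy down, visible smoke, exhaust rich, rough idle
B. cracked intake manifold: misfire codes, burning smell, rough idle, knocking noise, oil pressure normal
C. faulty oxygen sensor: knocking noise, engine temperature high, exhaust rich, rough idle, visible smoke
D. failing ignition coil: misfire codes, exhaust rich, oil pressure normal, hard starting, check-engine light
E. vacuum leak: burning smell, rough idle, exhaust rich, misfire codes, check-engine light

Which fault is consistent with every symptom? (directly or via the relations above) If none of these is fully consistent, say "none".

Per-candidate check:
(A) failing alternator — does not account for burning smell
(B) cracked intake manifold — does not account for visible smoke, exhaust rich
(C) faulty oxygen sensor — visible smoke +; misfire codes + (through exhaust rich → misfire codes); burning smell + (through knocking noise → burning smell); exhaust rich +; rough idle +
(D) failing ignition coil — does not account for visible smoke, burning smell, rough idle
(E) vacuum leak — does not account for visible smoke
(C) is the only candidate with no mismatches.

C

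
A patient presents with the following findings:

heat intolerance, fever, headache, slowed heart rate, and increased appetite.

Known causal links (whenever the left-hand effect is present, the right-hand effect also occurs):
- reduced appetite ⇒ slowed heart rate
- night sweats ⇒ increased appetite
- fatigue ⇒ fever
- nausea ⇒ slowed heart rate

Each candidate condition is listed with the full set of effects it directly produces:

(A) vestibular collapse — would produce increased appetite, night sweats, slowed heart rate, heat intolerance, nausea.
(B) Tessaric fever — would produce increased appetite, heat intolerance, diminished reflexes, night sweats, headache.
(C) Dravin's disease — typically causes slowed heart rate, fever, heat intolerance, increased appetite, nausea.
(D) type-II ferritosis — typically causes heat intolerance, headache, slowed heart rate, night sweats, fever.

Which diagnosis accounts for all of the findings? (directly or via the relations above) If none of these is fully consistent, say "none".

Checking each candidate against the observations:
(A) vestibular collapse — heat intolerance match; fever miss; headache miss; slowed heart rate match; increased appetite match
(B) Tessaric fever — does not account for fever, slowed heart rate
(C) Dravin's disease — does not account for headache
(D) type-II ferritosis — heat intolerance match; fever match; headache match; slowed heart rate match; increased appetite match (via night sweats → increased appetite)
(D) alone accounts for all the evidence.

D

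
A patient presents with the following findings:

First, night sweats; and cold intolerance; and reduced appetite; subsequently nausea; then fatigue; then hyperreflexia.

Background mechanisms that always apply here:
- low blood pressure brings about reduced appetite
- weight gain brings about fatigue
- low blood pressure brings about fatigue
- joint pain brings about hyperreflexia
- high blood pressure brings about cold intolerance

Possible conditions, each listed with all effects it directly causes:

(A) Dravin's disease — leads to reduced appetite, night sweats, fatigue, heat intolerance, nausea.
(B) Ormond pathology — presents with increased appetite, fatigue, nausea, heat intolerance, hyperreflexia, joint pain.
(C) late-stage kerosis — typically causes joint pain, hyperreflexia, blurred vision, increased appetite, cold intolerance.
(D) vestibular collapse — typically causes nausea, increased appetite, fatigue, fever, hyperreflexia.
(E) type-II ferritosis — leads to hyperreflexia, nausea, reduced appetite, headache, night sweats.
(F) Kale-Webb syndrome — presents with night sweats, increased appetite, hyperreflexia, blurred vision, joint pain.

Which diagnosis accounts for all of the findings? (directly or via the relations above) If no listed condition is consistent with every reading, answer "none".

none

Testing each hypothesis:
(A) Dravin's disease — night sweats yes; cold intolerance NO; reduced appetite yes; nausea yes; fatigue yes; hyperreflexia NO
(B) Ormond pathology — night sweats NO; cold intolerance NO; reduced appetite NO; nausea yes; fatigue yes; hyperreflexia yes
(C) late-stage kerosis — fails on night sweats, reduced appetite, nausea, fatigue (predicts increased appetite, not reduced appetite)
(D) vestibular collapse — night sweats NO; cold intolerance NO; reduced appetite NO; nausea yes; fatigue yes; hyperreflexia yes
(E) type-II ferritosis — night sweats yes; cold intolerance NO; reduced appetite yes; nausea yes; fatigue NO; hyperreflexia yes
(F) Kale-Webb syndrome — fails on cold intolerance, reduced appetite, nausea, fatigue (predicts increased appetite, not reduced appetite)
Every candidate fails on at least one observation.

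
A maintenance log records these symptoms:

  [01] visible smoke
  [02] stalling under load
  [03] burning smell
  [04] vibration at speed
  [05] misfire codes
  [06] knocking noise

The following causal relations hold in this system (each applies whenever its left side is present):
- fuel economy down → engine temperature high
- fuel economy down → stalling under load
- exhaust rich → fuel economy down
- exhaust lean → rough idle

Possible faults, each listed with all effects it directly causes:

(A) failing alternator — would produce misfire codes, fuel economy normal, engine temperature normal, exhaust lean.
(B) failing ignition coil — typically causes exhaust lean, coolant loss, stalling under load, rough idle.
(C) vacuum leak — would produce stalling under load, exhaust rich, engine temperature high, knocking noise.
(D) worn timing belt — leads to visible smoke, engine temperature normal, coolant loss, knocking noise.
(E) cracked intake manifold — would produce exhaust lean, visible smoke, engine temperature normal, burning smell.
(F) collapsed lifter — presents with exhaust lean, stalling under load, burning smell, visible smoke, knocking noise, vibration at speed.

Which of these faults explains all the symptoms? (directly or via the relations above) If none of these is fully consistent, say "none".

Testing each hypothesis:
(A) failing alternator — visible smoke miss; stalling under load miss; burning smell miss; vibration at speed miss; misfire codes match; knocking noise miss
(B) failing ignition coil — visible smoke miss; stalling under load match; burning smell miss; vibration at speed miss; misfire codes miss; knocking noise miss
(C) vacuum leak — does not account for visible smoke, burning smell, vibration at speed, misfire codes
(D) worn timing belt — does not account for stalling under load, burning smell, vibration at speed, misfire codes
(E) cracked intake manifold — does not account for stalling under load, vibration at speed, misfire codes, knocking noise
(F) collapsed lifter — visible smoke match; stalling under load match; burning smell match; vibration at speed match; misfire codes miss; knocking noise match
Every candidate fails on at least one observation.

none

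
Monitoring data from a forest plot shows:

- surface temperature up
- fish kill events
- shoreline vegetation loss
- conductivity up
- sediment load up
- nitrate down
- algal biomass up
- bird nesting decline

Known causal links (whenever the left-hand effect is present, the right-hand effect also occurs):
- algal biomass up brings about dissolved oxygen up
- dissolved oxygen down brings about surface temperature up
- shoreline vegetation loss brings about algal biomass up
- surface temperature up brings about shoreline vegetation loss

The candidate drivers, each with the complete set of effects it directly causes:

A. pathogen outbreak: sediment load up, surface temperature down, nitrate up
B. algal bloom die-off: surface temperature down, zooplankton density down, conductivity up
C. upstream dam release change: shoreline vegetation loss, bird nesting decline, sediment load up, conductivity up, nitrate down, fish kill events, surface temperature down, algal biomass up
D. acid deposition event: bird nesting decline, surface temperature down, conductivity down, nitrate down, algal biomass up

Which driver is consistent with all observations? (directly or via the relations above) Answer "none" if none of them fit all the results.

none

Checking each candidate against the observations:
(A) pathogen outbreak — surface temperature up ✗; fish kill events ✗; shoreline vegetation loss ✗; conductivity up ✗; sediment load up ✓; nitrate down ✗; algal biomass up ✗; bird nesting decline ✗
(B) algal bloom die-off — fails on surface temperature up, fish kill events, shoreline vegetation loss, sediment load up, nitrate down, algal biomass up, bird nesting decline (predicts surface temperature down, not surface temperature up)
(C) upstream dam release change — fails on surface temperature up (predicts surface temperature down, not surface temperature up)
(D) acid deposition event — surface temperature up ✗; fish kill events ✗; shoreline vegetation loss ✗; conductivity up ✗; sediment load up ✗; nitrate down ✓; algal biomass up ✓; bird nesting decline ✓
No candidate is consistent with all observations.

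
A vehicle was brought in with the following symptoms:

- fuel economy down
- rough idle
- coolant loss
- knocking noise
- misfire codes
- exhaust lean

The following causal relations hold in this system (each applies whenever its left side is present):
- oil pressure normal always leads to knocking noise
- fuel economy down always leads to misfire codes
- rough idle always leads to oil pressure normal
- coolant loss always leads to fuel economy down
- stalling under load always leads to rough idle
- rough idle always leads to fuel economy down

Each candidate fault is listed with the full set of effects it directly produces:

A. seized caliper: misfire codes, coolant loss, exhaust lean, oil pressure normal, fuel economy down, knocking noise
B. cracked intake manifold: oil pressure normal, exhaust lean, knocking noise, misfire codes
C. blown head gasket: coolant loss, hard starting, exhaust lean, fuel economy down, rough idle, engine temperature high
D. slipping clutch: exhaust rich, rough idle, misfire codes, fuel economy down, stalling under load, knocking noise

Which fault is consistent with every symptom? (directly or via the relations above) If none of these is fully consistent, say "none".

C

Checking each candidate against the observations:
(A) seized caliper — fuel economy down ✓; rough idle ✗; coolant loss ✓; knocking noise ✓; misfire codes ✓; exhaust lean ✓
(B) cracked intake manifold — does not account for fuel economy down, rough idle, coolant loss
(C) blown head gasket — fuel economy down ✓; rough idle ✓; coolant loss ✓; knocking noise ✓ (via rough idle → oil pressure normal → knocking noise); misfire codes ✓ (via fuel economy down → misfire codes); exhaust lean ✓
(D) slipping clutch — fails on coolant loss, exhaust lean (predicts exhaust rich, not exhaust lean)
(C) is the only candidate with no mismatches.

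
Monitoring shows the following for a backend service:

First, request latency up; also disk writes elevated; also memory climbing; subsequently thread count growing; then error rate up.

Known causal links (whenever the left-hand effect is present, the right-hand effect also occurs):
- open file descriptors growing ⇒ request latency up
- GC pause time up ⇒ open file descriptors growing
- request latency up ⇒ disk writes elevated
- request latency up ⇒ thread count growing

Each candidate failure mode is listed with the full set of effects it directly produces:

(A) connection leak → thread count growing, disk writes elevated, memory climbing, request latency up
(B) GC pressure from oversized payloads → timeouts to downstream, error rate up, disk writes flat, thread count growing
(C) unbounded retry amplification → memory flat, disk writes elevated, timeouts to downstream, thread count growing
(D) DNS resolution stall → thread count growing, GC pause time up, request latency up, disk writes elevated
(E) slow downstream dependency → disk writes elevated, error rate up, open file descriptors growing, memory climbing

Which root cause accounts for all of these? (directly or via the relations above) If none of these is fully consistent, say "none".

E

Per-candidate check:
(A) connection leak — does not account for error rate up
(B) GC pressure from oversized payloads — fails on request latency up, disk writes elevated, memory climbing (predicts disk writes flat, not disk writes elevated)
(C) unbounded retry amplification — request latency up ✗; disk writes elevated ✓; memory climbing ✗; thread count growing ✓; error rate up ✗
(D) DNS resolution stall — request latency up ✓; disk writes elevated ✓; memory climbing ✗; thread count growing ✓; error rate up ✗
(E) slow downstream dependency — accounts for every observation (request latency up by open file descriptors growing → request latency up)
(E) is the only candidate with no mismatches.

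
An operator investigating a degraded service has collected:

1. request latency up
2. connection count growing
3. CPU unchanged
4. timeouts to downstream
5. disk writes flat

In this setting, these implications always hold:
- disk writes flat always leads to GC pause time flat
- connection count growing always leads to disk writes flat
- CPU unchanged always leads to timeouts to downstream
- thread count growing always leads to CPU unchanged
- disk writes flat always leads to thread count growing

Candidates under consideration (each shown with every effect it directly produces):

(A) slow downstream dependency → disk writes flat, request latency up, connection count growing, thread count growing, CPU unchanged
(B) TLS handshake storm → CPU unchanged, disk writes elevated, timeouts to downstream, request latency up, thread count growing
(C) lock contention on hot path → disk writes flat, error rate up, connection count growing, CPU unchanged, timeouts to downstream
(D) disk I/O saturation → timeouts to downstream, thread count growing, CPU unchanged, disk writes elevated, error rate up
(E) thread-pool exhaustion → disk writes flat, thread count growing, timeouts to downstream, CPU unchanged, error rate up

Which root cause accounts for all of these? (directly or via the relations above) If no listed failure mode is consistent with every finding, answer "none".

A

For each candidate, compare predicted effects to what was observed:
(A) slow downstream dependency — accounts for every observation (timeouts to downstream via CPU unchanged → timeouts to downstream)
(B) TLS handshake storm — request latency up ✓; connection count growing ✗; CPU unchanged ✓; timeouts to downstream ✓; disk writes flat ✗
(C) lock contention on hot path — does not account for request latency up
(D) disk I/O saturation — request latency up ✗; connection count growing ✗; CPU unchanged ✓; timeouts to downstream ✓; disk writes flat ✗
(E) thread-pool exhaustion — request latency up ✗; connection count growing ✗; CPU unchanged ✓; timeouts to downstream ✓; disk writes flat ✓
Only (A) is consistent with every observation.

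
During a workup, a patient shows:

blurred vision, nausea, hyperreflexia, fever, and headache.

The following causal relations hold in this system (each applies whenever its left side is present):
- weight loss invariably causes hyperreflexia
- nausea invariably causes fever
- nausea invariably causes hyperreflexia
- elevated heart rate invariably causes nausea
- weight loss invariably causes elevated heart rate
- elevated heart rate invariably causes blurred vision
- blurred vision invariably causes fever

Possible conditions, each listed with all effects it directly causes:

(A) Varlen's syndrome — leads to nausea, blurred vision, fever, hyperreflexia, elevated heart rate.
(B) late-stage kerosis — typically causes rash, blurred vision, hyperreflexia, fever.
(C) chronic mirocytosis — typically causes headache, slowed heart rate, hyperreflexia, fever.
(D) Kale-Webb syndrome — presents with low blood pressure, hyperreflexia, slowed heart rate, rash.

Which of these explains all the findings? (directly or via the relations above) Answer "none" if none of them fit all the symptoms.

none

Checking each candidate against the observations:
(A) Varlen's syndrome — does not account for headache
(B) late-stage kerosis — blurred vision ✓; nausea ✗; hyperreflexia ✓; fever ✓; headache ✗
(C) chronic mirocytosis — does not account for blurred vision, nausea
(D) Kale-Webb syndrome — blurred vision ✗; nausea ✗; hyperreflexia ✓; fever ✗; headache ✗
No candidate is consistent with all observations.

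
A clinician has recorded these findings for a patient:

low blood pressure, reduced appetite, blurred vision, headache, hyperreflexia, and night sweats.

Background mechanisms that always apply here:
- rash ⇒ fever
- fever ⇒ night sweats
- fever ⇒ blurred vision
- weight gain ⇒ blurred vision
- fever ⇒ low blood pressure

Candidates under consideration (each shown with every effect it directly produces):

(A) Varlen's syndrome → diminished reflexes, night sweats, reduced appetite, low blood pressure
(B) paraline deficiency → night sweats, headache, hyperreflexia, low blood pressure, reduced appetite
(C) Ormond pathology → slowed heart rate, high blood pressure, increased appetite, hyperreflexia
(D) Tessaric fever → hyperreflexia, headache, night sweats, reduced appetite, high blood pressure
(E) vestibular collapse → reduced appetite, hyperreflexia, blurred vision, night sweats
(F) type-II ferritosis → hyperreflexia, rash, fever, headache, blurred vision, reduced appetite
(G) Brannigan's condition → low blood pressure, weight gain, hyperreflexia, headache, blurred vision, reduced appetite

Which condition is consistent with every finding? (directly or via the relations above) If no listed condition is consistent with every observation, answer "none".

F

Testing each hypothesis:
(A) Varlen's syndrome — low blood pressure match; reduced appetite match; blurred vision miss; headache miss; hyperreflexia miss; night sweats match
(B) paraline deficiency — does not account for blurred vision
(C) Ormond pathology — low blood pressure miss; reduced appetite miss; blurred vision miss; headache miss; hyperreflexia match; night sweats miss
(D) Tessaric fever — fails on low blood pressure, blurred vision (predicts high blood pressure, not low blood pressure)
(E) vestibular collapse — low blood pressure miss; reduced appetite match; blurred vision match; headache miss; hyperreflexia match; night sweats match
(F) type-II ferritosis — low blood pressure match (through fever → low blood pressure); reduced appetite match; blurred vision match; headache match; hyperreflexia match; night sweats match (through fever → night sweats)
(G) Brannigan's condition — does not account for night sweats
(F) alone accounts for all the evidence.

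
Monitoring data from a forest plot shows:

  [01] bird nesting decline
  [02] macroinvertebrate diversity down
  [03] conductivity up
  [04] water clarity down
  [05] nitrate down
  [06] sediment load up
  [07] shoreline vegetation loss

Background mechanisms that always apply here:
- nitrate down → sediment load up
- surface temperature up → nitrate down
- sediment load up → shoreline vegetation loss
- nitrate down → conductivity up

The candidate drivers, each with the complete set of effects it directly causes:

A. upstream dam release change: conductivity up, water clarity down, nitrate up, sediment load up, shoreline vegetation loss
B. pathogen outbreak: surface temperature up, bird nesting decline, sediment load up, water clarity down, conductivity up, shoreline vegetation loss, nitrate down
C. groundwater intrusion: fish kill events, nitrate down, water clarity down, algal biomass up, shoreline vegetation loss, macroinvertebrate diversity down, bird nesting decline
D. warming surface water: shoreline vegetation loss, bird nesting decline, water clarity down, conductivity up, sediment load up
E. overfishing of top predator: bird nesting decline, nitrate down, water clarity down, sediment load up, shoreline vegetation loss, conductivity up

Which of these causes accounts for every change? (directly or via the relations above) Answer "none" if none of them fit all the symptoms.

C

Per-candidate check:
(A) upstream dam release change — bird nesting decline -; macroinvertebrate diversity down -; conductivity up +; water clarity down +; nitrate down -; sediment load up +; shoreline vegetation loss +
(B) pathogen outbreak — does not account for macroinvertebrate diversity down
(C) groundwater intrusion — bird nesting decline +; macroinvertebrate diversity down +; conductivity up + (via nitrate down → conductivity up); water clarity down +; nitrate down +; sediment load up + (via nitrate down → sediment load up); shoreline vegetation loss +
(D) warming surface water — bird nesting decline +; macroinvertebrate diversity down -; conductivity up +; water clarity down +; nitrate down -; sediment load up +; shoreline vegetation loss +
(E) overfishing of top predator — bird nesting decline +; macroinvertebrate diversity down -; conductivity up +; water clarity down +; nitrate down +; sediment load up +; shoreline vegetation loss +
(C) alone accounts for all the evidence.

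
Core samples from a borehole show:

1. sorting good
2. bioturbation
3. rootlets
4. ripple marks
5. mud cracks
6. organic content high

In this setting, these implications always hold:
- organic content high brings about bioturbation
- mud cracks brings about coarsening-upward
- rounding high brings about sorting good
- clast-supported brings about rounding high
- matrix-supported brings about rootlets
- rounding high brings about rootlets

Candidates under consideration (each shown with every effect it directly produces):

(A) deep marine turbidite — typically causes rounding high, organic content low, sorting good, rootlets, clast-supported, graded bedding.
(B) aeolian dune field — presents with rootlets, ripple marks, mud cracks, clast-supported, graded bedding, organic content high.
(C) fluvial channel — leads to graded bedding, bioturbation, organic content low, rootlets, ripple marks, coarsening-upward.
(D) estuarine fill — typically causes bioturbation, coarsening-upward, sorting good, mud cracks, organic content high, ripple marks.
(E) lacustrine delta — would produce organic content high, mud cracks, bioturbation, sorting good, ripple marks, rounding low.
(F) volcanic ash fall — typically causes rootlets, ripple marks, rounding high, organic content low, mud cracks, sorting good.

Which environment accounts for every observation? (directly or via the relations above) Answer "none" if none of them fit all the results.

Per-candidate check:
(A) deep marine turbidite — fails on bioturbation, ripple marks, mud cracks, organic content high (predicts organic content low, not organic content high)
(B) aeolian dune field — sorting good + (via clast-supported → rounding high → sorting good); bioturbation + (via organic content high → bioturbation); rootlets +; ripple marks +; mud cracks +; organic content high +
(C) fluvial channel — sorting good -; bioturbation +; rootlets +; ripple marks +; mud cracks -; organic content high -
(D) estuarine fill — does not account for rootlets
(E) lacustrine delta — sorting good +; bioturbation +; rootlets -; ripple marks +; mud cracks +; organic content high +
(F) volcanic ash fall — sorting good +; bioturbation -; rootlets +; ripple marks +; mud cracks +; organic content high -
Only (B) is consistent with every observation.

B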